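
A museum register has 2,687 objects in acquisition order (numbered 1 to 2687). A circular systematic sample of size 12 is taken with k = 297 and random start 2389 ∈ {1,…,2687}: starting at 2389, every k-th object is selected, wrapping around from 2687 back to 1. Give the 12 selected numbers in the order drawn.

Selection 1: 2389
Selection 2: 2389 + 297 = 2686
Selection 3: 2686 + 297 = 2983 → 2983 − 2687 = 296
Selection 4: 296 + 297 = 593
Selection 5: 593 + 297 = 890
Selection 6: 890 + 297 = 1187
Selection 7: 1187 + 297 = 1484
Selection 8: 1484 + 297 = 1781
Selection 9: 1781 + 297 = 2078
Selection 10: 2078 + 297 = 2375
Selection 11: 2375 + 297 = 2672
Selection 12: 2672 + 297 = 2969 → 2969 − 2687 = 282

2389, 2686, 296, 593, 890, 1187, 1484, 1781, 2078, 2375, 2672, 282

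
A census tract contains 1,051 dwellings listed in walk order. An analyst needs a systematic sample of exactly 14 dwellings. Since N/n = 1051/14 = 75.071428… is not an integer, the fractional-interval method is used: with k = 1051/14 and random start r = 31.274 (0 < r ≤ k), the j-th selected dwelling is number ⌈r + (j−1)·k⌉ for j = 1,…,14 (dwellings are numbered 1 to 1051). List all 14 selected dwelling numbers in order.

j=1: r + 0k = 31.274 → ⌈·⌉ = 32
j=2: r + 1k = 106.345428… → ⌈·⌉ = 107
j=3: r + 2k = 181.416857… → ⌈·⌉ = 182
j=4: r + 3k = 256.488285… → ⌈·⌉ = 257
j=5: r + 4k = 331.559714… → ⌈·⌉ = 332
j=6: r + 5k = 406.631142… → ⌈·⌉ = 407
j=7: r + 6k = 481.702571… → ⌈·⌉ = 482
j=8: r + 7k = 556.774 → ⌈·⌉ = 557
j=9: r + 8k = 631.845428… → ⌈·⌉ = 632
j=10: r + 9k = 706.916857… → ⌈·⌉ = 707
j=11: r + 10k = 781.988285… → ⌈·⌉ = 782
j=12: r + 11k = 857.059714… → ⌈·⌉ = 858
j=13: r + 12k = 932.131142… → ⌈·⌉ = 933
j=14: r + 13k = 1007.202571… → ⌈·⌉ = 1008

32, 107, 182, 257, 332, 407, 482, 557, 632, 707, 782, 858, 933, 1008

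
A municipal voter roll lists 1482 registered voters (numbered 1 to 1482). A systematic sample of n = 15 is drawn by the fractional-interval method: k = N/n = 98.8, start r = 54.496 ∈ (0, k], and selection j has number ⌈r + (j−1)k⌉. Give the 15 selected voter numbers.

55, 154, 253, 351, 450, 549, 648, 747, 845, 944, 1043, 1142, 1241, 1339, 1438

j=1: r + 0k = 54.496 → ⌈·⌉ = 55
j=2: r + 1k = 153.296 → ⌈·⌉ = 154
j=3: r + 2k = 252.096 → ⌈·⌉ = 253
j=4: r + 3k = 350.896 → ⌈·⌉ = 351
j=5: r + 4k = 449.696 → ⌈·⌉ = 450
j=6: r + 5k = 548.496 → ⌈·⌉ = 549
j=7: r + 6k = 647.296 → ⌈·⌉ = 648
j=8: r + 7k = 746.096 → ⌈·⌉ = 747
j=9: r + 8k = 844.896 → ⌈·⌉ = 845
j=10: r + 9k = 943.696 → ⌈·⌉ = 944
j=11: r + 10k = 1042.496 → ⌈·⌉ = 1043
j=12: r + 11k = 1141.296 → ⌈·⌉ = 1142
j=13: r + 12k = 1240.096 → ⌈·⌉ = 1241
j=14: r + 13k = 1338.896 → ⌈·⌉ = 1339
j=15: r + 14k = 1437.696 → ⌈·⌉ = 1438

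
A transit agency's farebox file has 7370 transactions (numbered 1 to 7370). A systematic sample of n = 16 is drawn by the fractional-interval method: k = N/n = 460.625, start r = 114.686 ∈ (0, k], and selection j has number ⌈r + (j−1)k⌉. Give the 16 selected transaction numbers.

115, 576, 1036, 1497, 1958, 2418, 2879, 3340, 3800, 4261, 4721, 5182, 5643, 6103, 6564, 7025

j=1: r + 0k = 114.686 → ⌈·⌉ = 115
j=2: r + 1k = 575.311 → ⌈·⌉ = 576
j=3: r + 2k = 1035.936 → ⌈·⌉ = 1036
j=4: r + 3k = 1496.561 → ⌈·⌉ = 1497
j=5: r + 4k = 1957.186 → ⌈·⌉ = 1958
j=6: r + 5k = 2417.811 → ⌈·⌉ = 2418
j=7: r + 6k = 2878.436 → ⌈·⌉ = 2879
j=8: r + 7k = 3339.061 → ⌈·⌉ = 3340
j=9: r + 8k = 3799.686 → ⌈·⌉ = 3800
j=10: r + 9k = 4260.311 → ⌈·⌉ = 4261
j=11: r + 10k = 4720.936 → ⌈·⌉ = 4721
j=12: r + 11k = 5181.561 → ⌈·⌉ = 5182
j=13: r + 12k = 5642.186 → ⌈·⌉ = 5643
j=14: r + 13k = 6102.811 → ⌈·⌉ = 6103
j=15: r + 14k = 6563.436 → ⌈·⌉ = 6564
j=16: r + 15k = 7024.061 → ⌈·⌉ = 7025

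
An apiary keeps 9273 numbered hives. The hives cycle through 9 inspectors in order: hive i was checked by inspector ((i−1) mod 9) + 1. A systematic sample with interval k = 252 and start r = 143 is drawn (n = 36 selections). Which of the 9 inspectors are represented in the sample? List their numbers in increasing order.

Consecutive selections differ by k = 252, so their inspector numbers differ by 252 mod 9 = 0.
gcd(252, 9) = 9, so the sample visits 9/9 = 1 distinct residues mod 9.
Start 143 is inspector 8; the inspectors hit are 8.

8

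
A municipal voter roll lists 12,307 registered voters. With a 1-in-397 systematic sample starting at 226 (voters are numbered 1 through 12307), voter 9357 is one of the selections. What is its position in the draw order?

k = 397
position = (9357 − 226)/397 + 1 = 9131/397 + 1 = 23 + 1 = 24

24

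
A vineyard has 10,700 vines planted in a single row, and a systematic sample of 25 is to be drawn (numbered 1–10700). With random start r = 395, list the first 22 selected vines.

395, 823, 1251, 1679, 2107, 2535, 2963, 3391, 3819, 4247, 4675, 5103, 5531, 5959, 6387, 6815, 7243, 7671, 8099, 8527, 8955, 9383

k = N/n = 10700/25 = 428
vine 1: 395
vine 2: 395 + 428 = 823
vine 3: 823 + 428 = 1251
vine 4: 1251 + 428 = 1679
vine 5: 1679 + 428 = 2107
vine 6: 2107 + 428 = 2535
vine 7: 2535 + 428 = 2963
vine 8: 2963 + 428 = 3391
vine 9: 3391 + 428 = 3819
vine 10: 3819 + 428 = 4247
vine 11: 4247 + 428 = 4675
vine 12: 4675 + 428 = 5103
vine 13: 5103 + 428 = 5531
vine 14: 5531 + 428 = 5959
vine 15: 5959 + 428 = 6387
vine 16: 6387 + 428 = 6815
vine 17: 6815 + 428 = 7243
vine 18: 7243 + 428 = 7671
vine 19: 7671 + 428 = 8099
vine 20: 8099 + 428 = 8527
vine 21: 8527 + 428 = 8955
vine 22: 8955 + 428 = 9383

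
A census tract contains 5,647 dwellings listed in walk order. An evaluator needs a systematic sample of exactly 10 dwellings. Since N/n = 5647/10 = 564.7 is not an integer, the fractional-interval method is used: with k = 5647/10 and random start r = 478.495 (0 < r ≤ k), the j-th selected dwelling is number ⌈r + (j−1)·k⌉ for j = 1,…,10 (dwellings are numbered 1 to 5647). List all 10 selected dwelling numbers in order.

479, 1044, 1608, 2173, 2738, 3302, 3867, 4432, 4997, 5561

j=1: r + 0k = 478.495 → ⌈·⌉ = 479
j=2: r + 1k = 1043.195 → ⌈·⌉ = 1044
j=3: r + 2k = 1607.895 → ⌈·⌉ = 1608
j=4: r + 3k = 2172.595 → ⌈·⌉ = 2173
j=5: r + 4k = 2737.295 → ⌈·⌉ = 2738
j=6: r + 5k = 3301.995 → ⌈·⌉ = 3302
j=7: r + 6k = 3866.695 → ⌈·⌉ = 3867
j=8: r + 7k = 4431.395 → ⌈·⌉ = 4432
j=9: r + 8k = 4996.095 → ⌈·⌉ = 4997
j=10: r + 9k = 5560.795 → ⌈·⌉ = 5561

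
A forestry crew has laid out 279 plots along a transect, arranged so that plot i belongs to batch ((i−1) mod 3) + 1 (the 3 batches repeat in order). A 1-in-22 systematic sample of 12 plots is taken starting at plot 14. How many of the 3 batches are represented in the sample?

Consecutive selections differ by k = 22, so their batch numbers differ by 22 mod 3 = 1.
gcd(22, 3) = 1, so the sample visits 3/1 = 3 distinct residues mod 3.
Start 14 is batch 2; the batches hit are 1, 2, 3.

3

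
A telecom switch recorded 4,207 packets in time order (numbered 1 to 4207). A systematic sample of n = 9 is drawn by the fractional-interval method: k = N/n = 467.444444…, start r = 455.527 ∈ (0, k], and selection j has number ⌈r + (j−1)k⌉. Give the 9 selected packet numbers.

j=1: r + 0k = 455.527 → ⌈·⌉ = 456
j=2: r + 1k = 922.971444… → ⌈·⌉ = 923
j=3: r + 2k = 1390.415888… → ⌈·⌉ = 1391
j=4: r + 3k = 1857.860333… → ⌈·⌉ = 1858
j=5: r + 4k = 2325.304777… → ⌈·⌉ = 2326
j=6: r + 5k = 2792.749222… → ⌈·⌉ = 2793
j=7: r + 6k = 3260.193666… → ⌈·⌉ = 3261
j=8: r + 7k = 3727.638111… → ⌈·⌉ = 3728
j=9: r + 8k = 4195.082555… → ⌈·⌉ = 4196

456, 923, 1391, 1858, 2326, 2793, 3261, 3728, 4196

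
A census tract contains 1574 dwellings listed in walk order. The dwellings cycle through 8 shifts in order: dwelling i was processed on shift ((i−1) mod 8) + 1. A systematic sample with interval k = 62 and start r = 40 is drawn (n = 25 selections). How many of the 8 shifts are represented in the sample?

Consecutive selections differ by k = 62, so their shift numbers differ by 62 mod 8 = 6.
gcd(62, 8) = 2, so the sample visits 8/2 = 4 distinct residues mod 8.
Start 40 is shift 8; the shifts hit are 2, 4, 6, 8.

4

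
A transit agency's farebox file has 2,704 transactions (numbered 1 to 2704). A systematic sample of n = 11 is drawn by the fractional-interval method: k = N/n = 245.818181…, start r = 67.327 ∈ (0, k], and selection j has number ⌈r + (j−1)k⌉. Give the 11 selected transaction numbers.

68, 314, 559, 805, 1051, 1297, 1543, 1789, 2034, 2280, 2526

j=1: r + 0k = 67.327 → ⌈·⌉ = 68
j=2: r + 1k = 313.145181… → ⌈·⌉ = 314
j=3: r + 2k = 558.963363… → ⌈·⌉ = 559
j=4: r + 3k = 804.781545… → ⌈·⌉ = 805
j=5: r + 4k = 1050.599727… → ⌈·⌉ = 1051
j=6: r + 5k = 1296.417909… → ⌈·⌉ = 1297
j=7: r + 6k = 1542.236090… → ⌈·⌉ = 1543
j=8: r + 7k = 1788.054272… → ⌈·⌉ = 1789
j=9: r + 8k = 2033.872454… → ⌈·⌉ = 2034
j=10: r + 9k = 2279.690636… → ⌈·⌉ = 2280
j=11: r + 10k = 2525.508818… → ⌈·⌉ = 2526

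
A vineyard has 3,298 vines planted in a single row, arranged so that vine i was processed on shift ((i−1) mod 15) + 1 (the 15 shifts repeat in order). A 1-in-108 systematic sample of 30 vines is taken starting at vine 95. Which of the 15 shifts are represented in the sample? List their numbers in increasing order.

2, 5, 8, 11, 14

Consecutive selections differ by k = 108, so their shift numbers differ by 108 mod 15 = 3.
gcd(108, 15) = 3, so the sample visits 15/3 = 5 distinct residues mod 15.
Start 95 is shift 5; the shifts hit are 2, 5, 8, 11, 14.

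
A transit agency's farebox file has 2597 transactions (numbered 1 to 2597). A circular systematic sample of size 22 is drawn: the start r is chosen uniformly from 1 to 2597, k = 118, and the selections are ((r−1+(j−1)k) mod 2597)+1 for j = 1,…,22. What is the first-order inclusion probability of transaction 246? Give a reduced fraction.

22/2597

For each position j, as r ranges over 1…2597 the j-th selection hits every transaction exactly once, so transaction 246 is selected for exactly 22 of the 2597 starts.
Inclusion probability = 22/2597.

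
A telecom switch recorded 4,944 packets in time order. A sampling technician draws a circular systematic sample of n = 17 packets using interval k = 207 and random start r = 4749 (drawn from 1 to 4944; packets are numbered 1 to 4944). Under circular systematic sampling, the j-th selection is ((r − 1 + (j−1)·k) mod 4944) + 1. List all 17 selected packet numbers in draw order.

4749, 12, 219, 426, 633, 840, 1047, 1254, 1461, 1668, 1875, 2082, 2289, 2496, 2703, 2910, 3117

Selection 1: 4749
Selection 2: 4749 + 207 = 4956 → 4956 − 4944 = 12
Selection 3: 12 + 207 = 219
Selection 4: 219 + 207 = 426
Selection 5: 426 + 207 = 633
Selection 6: 633 + 207 = 840
Selection 7: 840 + 207 = 1047
Selection 8: 1047 + 207 = 1254
Selection 9: 1254 + 207 = 1461
Selection 10: 1461 + 207 = 1668
Selection 11: 1668 + 207 = 1875
Selection 12: 1875 + 207 = 2082
Selection 13: 2082 + 207 = 2289
Selection 14: 2289 + 207 = 2496
Selection 15: 2496 + 207 = 2703
Selection 16: 2703 + 207 = 2910
Selection 17: 2910 + 207 = 3117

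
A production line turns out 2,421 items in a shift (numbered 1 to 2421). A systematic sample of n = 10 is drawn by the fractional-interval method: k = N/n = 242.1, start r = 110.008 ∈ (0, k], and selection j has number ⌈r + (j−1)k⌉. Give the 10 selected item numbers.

j=1: r + 0k = 110.008 → ⌈·⌉ = 111
j=2: r + 1k = 352.108 → ⌈·⌉ = 353
j=3: r + 2k = 594.208 → ⌈·⌉ = 595
j=4: r + 3k = 836.308 → ⌈·⌉ = 837
j=5: r + 4k = 1078.408 → ⌈·⌉ = 1079
j=6: r + 5k = 1320.508 → ⌈·⌉ = 1321
j=7: r + 6k = 1562.608 → ⌈·⌉ = 1563
j=8: r + 7k = 1804.708 → ⌈·⌉ = 1805
j=9: r + 8k = 2046.808 → ⌈·⌉ = 2047
j=10: r + 9k = 2288.908 → ⌈·⌉ = 2289

111, 353, 595, 837, 1079, 1321, 1563, 1805, 2047, 2289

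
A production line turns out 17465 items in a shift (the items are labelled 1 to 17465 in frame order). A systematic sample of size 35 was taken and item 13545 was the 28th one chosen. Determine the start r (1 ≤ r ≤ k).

k = 17465/35 = 499
r = 13545 − (28−1)×499 = 13545 − 13473 = 72

72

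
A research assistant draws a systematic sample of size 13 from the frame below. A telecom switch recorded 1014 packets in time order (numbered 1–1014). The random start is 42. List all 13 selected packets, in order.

42, 120, 198, 276, 354, 432, 510, 588, 666, 744, 822, 900, 978

k = N/n = 1014/13 = 78
packet 1: 42
packet 2: 42 + 78 = 120
packet 3: 120 + 78 = 198
packet 4: 198 + 78 = 276
packet 5: 276 + 78 = 354
packet 6: 354 + 78 = 432
packet 7: 432 + 78 = 510
packet 8: 510 + 78 = 588
packet 9: 588 + 78 = 666
packet 10: 666 + 78 = 744
packet 11: 744 + 78 = 822
packet 12: 822 + 78 = 900
packet 13: 900 + 78 = 978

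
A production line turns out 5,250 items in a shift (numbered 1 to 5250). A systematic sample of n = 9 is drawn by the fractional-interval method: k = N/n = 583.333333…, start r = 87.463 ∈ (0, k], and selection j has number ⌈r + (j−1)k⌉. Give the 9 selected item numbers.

88, 671, 1255, 1838, 2421, 3005, 3588, 4171, 4755

j=1: r + 0k = 87.463 → ⌈·⌉ = 88
j=2: r + 1k = 670.796333… → ⌈·⌉ = 671
j=3: r + 2k = 1254.129666… → ⌈·⌉ = 1255
j=4: r + 3k = 1837.463 → ⌈·⌉ = 1838
j=5: r + 4k = 2420.796333… → ⌈·⌉ = 2421
j=6: r + 5k = 3004.129666… → ⌈·⌉ = 3005
j=7: r + 6k = 3587.463 → ⌈·⌉ = 3588
j=8: r + 7k = 4170.796333… → ⌈·⌉ = 4171
j=9: r + 8k = 4754.129666… → ⌈·⌉ = 4755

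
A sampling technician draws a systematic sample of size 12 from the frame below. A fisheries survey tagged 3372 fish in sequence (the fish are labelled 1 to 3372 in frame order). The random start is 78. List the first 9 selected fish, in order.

78, 359, 640, 921, 1202, 1483, 1764, 2045, 2326

k = N/n = 3372/12 = 281
fish 1: 78
fish 2: 78 + 281 = 359
fish 3: 359 + 281 = 640
fish 4: 640 + 281 = 921
fish 5: 921 + 281 = 1202
fish 6: 1202 + 281 = 1483
fish 7: 1483 + 281 = 1764
fish 8: 1764 + 281 = 2045
fish 9: 2045 + 281 = 2326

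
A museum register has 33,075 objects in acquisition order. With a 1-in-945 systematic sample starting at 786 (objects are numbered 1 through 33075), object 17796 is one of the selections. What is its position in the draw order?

k = 945
position = (17796 − 786)/945 + 1 = 17010/945 + 1 = 18 + 1 = 19

19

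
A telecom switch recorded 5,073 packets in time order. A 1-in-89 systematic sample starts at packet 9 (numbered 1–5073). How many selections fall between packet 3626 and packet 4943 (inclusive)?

15

k = 89
First selection ≥ 3626: 9 + ⌈(3626−9)/89⌉·89 = 9 + 41×89 = 3658
Last selection ≤ 4943: 9 + ⌊(4943−9)/89⌋·89 = 9 + 55×89 = 4904
Count = 55 − 41 + 1 = 15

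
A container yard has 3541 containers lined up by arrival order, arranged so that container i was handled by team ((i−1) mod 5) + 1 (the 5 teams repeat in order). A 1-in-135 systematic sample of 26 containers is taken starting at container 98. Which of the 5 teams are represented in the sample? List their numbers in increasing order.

Consecutive selections differ by k = 135, so their team numbers differ by 135 mod 5 = 0.
gcd(135, 5) = 5, so the sample visits 5/5 = 1 distinct residues mod 5.
Start 98 is team 3; the teams hit are 3.

3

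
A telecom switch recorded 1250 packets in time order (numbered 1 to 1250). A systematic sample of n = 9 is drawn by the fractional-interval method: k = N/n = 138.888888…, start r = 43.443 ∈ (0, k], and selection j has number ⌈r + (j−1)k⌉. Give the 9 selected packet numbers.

j=1: r + 0k = 43.443 → ⌈·⌉ = 44
j=2: r + 1k = 182.331888… → ⌈·⌉ = 183
j=3: r + 2k = 321.220777… → ⌈·⌉ = 322
j=4: r + 3k = 460.109666… → ⌈·⌉ = 461
j=5: r + 4k = 598.998555… → ⌈·⌉ = 599
j=6: r + 5k = 737.887444… → ⌈·⌉ = 738
j=7: r + 6k = 876.776333… → ⌈·⌉ = 877
j=8: r + 7k = 1015.665222… → ⌈·⌉ = 1016
j=9: r + 8k = 1154.554111… → ⌈·⌉ = 1155

44, 183, 322, 461, 599, 738, 877, 1016, 1155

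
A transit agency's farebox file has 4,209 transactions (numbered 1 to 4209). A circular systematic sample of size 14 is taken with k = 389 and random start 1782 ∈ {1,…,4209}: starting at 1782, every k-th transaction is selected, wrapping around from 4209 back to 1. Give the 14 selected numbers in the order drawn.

Selection 1: 1782
Selection 2: 1782 + 389 = 2171
Selection 3: 2171 + 389 = 2560
Selection 4: 2560 + 389 = 2949
Selection 5: 2949 + 389 = 3338
Selection 6: 3338 + 389 = 3727
Selection 7: 3727 + 389 = 4116
Selection 8: 4116 + 389 = 4505 → 4505 − 4209 = 296
Selection 9: 296 + 389 = 685
Selection 10: 685 + 389 = 1074
Selection 11: 1074 + 389 = 1463
Selection 12: 1463 + 389 = 1852
Selection 13: 1852 + 389 = 2241
Selection 14: 2241 + 389 = 2630

1782, 2171, 2560, 2949, 3338, 3727, 4116, 296, 685, 1074, 1463, 1852, 2241, 2630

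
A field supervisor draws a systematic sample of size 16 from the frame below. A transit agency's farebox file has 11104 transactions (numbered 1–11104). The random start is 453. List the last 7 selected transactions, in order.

6699, 7393, 8087, 8781, 9475, 10169, 10863

k = N/n = 11104/16 = 694
10th selection = 453 + 9×694 = 6699
11th: 6699 + 694 = 7393
12th: 7393 + 694 = 8087
13th: 8087 + 694 = 8781
14th: 8781 + 694 = 9475
15th: 9475 + 694 = 10169
16th: 10169 + 694 = 10863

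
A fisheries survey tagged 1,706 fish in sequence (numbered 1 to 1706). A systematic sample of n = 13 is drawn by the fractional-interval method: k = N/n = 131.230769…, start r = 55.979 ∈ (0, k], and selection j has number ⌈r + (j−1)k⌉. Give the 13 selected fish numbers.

j=1: r + 0k = 55.979 → ⌈·⌉ = 56
j=2: r + 1k = 187.209769… → ⌈·⌉ = 188
j=3: r + 2k = 318.440538… → ⌈·⌉ = 319
j=4: r + 3k = 449.671307… → ⌈·⌉ = 450
j=5: r + 4k = 580.902076… → ⌈·⌉ = 581
j=6: r + 5k = 712.132846… → ⌈·⌉ = 713
j=7: r + 6k = 843.363615… → ⌈·⌉ = 844
j=8: r + 7k = 974.594384… → ⌈·⌉ = 975
j=9: r + 8k = 1105.825153… → ⌈·⌉ = 1106
j=10: r + 9k = 1237.055923… → ⌈·⌉ = 1238
j=11: r + 10k = 1368.286692… → ⌈·⌉ = 1369
j=12: r + 11k = 1499.517461… → ⌈·⌉ = 1500
j=13: r + 12k = 1630.748230… → ⌈·⌉ = 1631

56, 188, 319, 450, 581, 713, 844, 975, 1106, 1238, 1369, 1500, 1631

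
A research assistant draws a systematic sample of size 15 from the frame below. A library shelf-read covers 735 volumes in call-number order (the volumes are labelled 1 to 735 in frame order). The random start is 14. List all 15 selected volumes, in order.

k = N/n = 735/15 = 49
volume 1: 14
volume 2: 14 + 49 = 63
volume 3: 63 + 49 = 112
volume 4: 112 + 49 = 161
volume 5: 161 + 49 = 210
volume 6: 210 + 49 = 259
volume 7: 259 + 49 = 308
volume 8: 308 + 49 = 357
volume 9: 357 + 49 = 406
volume 10: 406 + 49 = 455
volume 11: 455 + 49 = 504
volume 12: 504 + 49 = 553
volume 13: 553 + 49 = 602
volume 14: 602 + 49 = 651
volume 15: 651 + 49 = 700

14, 63, 112, 161, 210, 259, 308, 357, 406, 455, 504, 553, 602, 651, 700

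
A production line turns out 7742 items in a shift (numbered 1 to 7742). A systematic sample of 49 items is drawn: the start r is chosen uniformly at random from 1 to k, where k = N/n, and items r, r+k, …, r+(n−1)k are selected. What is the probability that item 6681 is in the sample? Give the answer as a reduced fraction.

1/158

k = 7742/49 = 158.
Item 6681 is selected iff r ≡ 6681 (mod 158); exactly one such r in {1,…,158}.
Inclusion probability = 1/158.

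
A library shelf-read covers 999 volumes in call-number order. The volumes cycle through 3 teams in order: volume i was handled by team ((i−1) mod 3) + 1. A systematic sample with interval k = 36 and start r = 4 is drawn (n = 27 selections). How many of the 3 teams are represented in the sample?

Consecutive selections differ by k = 36, so their team numbers differ by 36 mod 3 = 0.
gcd(36, 3) = 3, so the sample visits 3/3 = 1 distinct residues mod 3.
Start 4 is team 1; the teams hit are 1.

1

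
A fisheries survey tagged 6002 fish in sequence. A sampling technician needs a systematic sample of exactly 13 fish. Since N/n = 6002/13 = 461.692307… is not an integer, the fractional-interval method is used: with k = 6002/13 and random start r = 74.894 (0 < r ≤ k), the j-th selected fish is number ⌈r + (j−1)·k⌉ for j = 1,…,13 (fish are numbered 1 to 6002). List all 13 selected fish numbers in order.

75, 537, 999, 1460, 1922, 2384, 2846, 3307, 3769, 4231, 4692, 5154, 5616

j=1: r + 0k = 74.894 → ⌈·⌉ = 75
j=2: r + 1k = 536.586307… → ⌈·⌉ = 537
j=3: r + 2k = 998.278615… → ⌈·⌉ = 999
j=4: r + 3k = 1459.970923… → ⌈·⌉ = 1460
j=5: r + 4k = 1921.663230… → ⌈·⌉ = 1922
j=6: r + 5k = 2383.355538… → ⌈·⌉ = 2384
j=7: r + 6k = 2845.047846… → ⌈·⌉ = 2846
j=8: r + 7k = 3306.740153… → ⌈·⌉ = 3307
j=9: r + 8k = 3768.432461… → ⌈·⌉ = 3769
j=10: r + 9k = 4230.124769… → ⌈·⌉ = 4231
j=11: r + 10k = 4691.817076… → ⌈·⌉ = 4692
j=12: r + 11k = 5153.509384… → ⌈·⌉ = 5154
j=13: r + 12k = 5615.201692… → ⌈·⌉ = 5616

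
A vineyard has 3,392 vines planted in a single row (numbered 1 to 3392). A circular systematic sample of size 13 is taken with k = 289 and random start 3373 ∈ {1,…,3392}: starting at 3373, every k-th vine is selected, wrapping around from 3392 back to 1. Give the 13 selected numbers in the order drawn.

3373, 270, 559, 848, 1137, 1426, 1715, 2004, 2293, 2582, 2871, 3160, 57

Selection 1: 3373
Selection 2: 3373 + 289 = 3662 → 3662 − 3392 = 270
Selection 3: 270 + 289 = 559
Selection 4: 559 + 289 = 848
Selection 5: 848 + 289 = 1137
Selection 6: 1137 + 289 = 1426
Selection 7: 1426 + 289 = 1715
Selection 8: 1715 + 289 = 2004
Selection 9: 2004 + 289 = 2293
Selection 10: 2293 + 289 = 2582
Selection 11: 2582 + 289 = 2871
Selection 12: 2871 + 289 = 3160
Selection 13: 3160 + 289 = 3449 → 3449 − 3392 = 57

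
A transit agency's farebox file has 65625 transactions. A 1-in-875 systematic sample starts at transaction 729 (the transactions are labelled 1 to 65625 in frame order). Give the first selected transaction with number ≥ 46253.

47104

k = 875
Steps past start: ⌈(46253 − 729)/875⌉ = ⌈45524/875⌉ = 53
Selected transaction: 729 + 53×875 = 47104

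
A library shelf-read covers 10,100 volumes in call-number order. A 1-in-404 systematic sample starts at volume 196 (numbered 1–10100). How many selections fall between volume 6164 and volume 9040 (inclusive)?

7

k = 404
First selection ≥ 6164: 196 + ⌈(6164−196)/404⌉·404 = 196 + 15×404 = 6256
Last selection ≤ 9040: 196 + ⌊(9040−196)/404⌋·404 = 196 + 21×404 = 8680
Count = 21 − 15 + 1 = 7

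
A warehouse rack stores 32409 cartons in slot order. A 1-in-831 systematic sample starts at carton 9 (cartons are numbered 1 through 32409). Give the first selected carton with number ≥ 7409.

7488

k = 831
Steps past start: ⌈(7409 − 9)/831⌉ = ⌈7400/831⌉ = 9
Selected carton: 9 + 9×831 = 7488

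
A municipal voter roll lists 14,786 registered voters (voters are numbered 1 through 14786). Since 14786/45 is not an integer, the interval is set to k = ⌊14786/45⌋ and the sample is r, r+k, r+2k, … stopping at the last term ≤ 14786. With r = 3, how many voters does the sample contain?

46

k = ⌊14786/45⌋ = 328
Achieved size = ⌊(14786 − 3)/328⌋ + 1 = ⌊14783/328⌋ + 1 = 45 + 1 = 46
(last selection: 3 + 45×328 = 14763 ≤ 14786; next would be 15091 > 14786)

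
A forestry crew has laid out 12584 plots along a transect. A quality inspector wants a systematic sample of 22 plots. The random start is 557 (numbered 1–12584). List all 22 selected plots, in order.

557, 1129, 1701, 2273, 2845, 3417, 3989, 4561, 5133, 5705, 6277, 6849, 7421, 7993, 8565, 9137, 9709, 10281, 10853, 11425, 11997, 12569

k = N/n = 12584/22 = 572
plot 1: 557
plot 2: 557 + 572 = 1129
plot 3: 1129 + 572 = 1701
plot 4: 1701 + 572 = 2273
plot 5: 2273 + 572 = 2845
plot 6: 2845 + 572 = 3417
plot 7: 3417 + 572 = 3989
plot 8: 3989 + 572 = 4561
plot 9: 4561 + 572 = 5133
plot 10: 5133 + 572 = 5705
plot 11: 5705 + 572 = 6277
plot 12: 6277 + 572 = 6849
plot 13: 6849 + 572 = 7421
plot 14: 7421 + 572 = 7993
plot 15: 7993 + 572 = 8565
plot 16: 8565 + 572 = 9137
plot 17: 9137 + 572 = 9709
plot 18: 9709 + 572 = 10281
plot 19: 10281 + 572 = 10853
plot 20: 10853 + 572 = 11425
plot 21: 11425 + 572 = 11997
plot 22: 11997 + 572 = 12569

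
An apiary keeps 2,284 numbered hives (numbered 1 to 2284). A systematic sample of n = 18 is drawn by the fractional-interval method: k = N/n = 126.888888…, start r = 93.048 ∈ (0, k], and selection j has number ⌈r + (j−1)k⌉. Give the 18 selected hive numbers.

j=1: r + 0k = 93.048 → ⌈·⌉ = 94
j=2: r + 1k = 219.936888… → ⌈·⌉ = 220
j=3: r + 2k = 346.825777… → ⌈·⌉ = 347
j=4: r + 3k = 473.714666… → ⌈·⌉ = 474
j=5: r + 4k = 600.603555… → ⌈·⌉ = 601
j=6: r + 5k = 727.492444… → ⌈·⌉ = 728
j=7: r + 6k = 854.381333… → ⌈·⌉ = 855
j=8: r + 7k = 981.270222… → ⌈·⌉ = 982
j=9: r + 8k = 1108.159111… → ⌈·⌉ = 1109
j=10: r + 9k = 1235.048 → ⌈·⌉ = 1236
j=11: r + 10k = 1361.936888… → ⌈·⌉ = 1362
j=12: r + 11k = 1488.825777… → ⌈·⌉ = 1489
j=13: r + 12k = 1615.714666… → ⌈·⌉ = 1616
j=14: r + 13k = 1742.603555… → ⌈·⌉ = 1743
j=15: r + 14k = 1869.492444… → ⌈·⌉ = 1870
j=16: r + 15k = 1996.381333… → ⌈·⌉ = 1997
j=17: r + 16k = 2123.270222… → ⌈·⌉ = 2124
j=18: r + 17k = 2250.159111… → ⌈·⌉ = 2251

94, 220, 347, 474, 601, 728, 855, 982, 1109, 1236, 1362, 1489, 1616, 1743, 1870, 1997, 2124, 2251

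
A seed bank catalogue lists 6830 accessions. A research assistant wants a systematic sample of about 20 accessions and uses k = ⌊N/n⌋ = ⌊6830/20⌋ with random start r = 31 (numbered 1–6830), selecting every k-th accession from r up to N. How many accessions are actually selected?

k = ⌊6830/20⌋ = 341
Achieved size = ⌊(6830 − 31)/341⌋ + 1 = ⌊6799/341⌋ + 1 = 19 + 1 = 20
(last selection: 31 + 19×341 = 6510 ≤ 6830; next would be 6851 > 6830)

20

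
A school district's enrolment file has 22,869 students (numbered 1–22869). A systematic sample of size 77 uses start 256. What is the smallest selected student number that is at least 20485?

k = 22869/77 = 297
Steps past start: ⌈(20485 − 256)/297⌉ = ⌈20229/297⌉ = 69
Selected student: 256 + 69×297 = 20749

20749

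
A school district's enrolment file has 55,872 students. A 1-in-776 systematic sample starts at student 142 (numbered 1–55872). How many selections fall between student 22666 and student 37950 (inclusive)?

19

k = 776
First selection ≥ 22666: 142 + ⌈(22666−142)/776⌉·776 = 142 + 30×776 = 23422
Last selection ≤ 37950: 142 + ⌊(37950−142)/776⌋·776 = 142 + 48×776 = 37390
Count = 48 − 30 + 1 = 19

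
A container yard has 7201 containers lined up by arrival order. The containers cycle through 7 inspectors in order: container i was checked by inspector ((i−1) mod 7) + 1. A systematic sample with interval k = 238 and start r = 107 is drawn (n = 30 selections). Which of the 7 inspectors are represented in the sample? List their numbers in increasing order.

2

Consecutive selections differ by k = 238, so their inspector numbers differ by 238 mod 7 = 0.
gcd(238, 7) = 7, so the sample visits 7/7 = 1 distinct residues mod 7.
Start 107 is inspector 2; the inspectors hit are 2.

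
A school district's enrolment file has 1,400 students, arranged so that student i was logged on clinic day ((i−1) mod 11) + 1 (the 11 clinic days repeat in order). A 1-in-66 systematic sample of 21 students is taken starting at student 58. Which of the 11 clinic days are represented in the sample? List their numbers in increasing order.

Consecutive selections differ by k = 66, so their clinic day numbers differ by 66 mod 11 = 0.
gcd(66, 11) = 11, so the sample visits 11/11 = 1 distinct residues mod 11.
Start 58 is clinic day 3; the clinic days hit are 3.

3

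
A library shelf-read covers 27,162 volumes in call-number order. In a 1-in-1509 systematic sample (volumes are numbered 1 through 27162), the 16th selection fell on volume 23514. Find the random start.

879

k = 1509
r = 23514 − (16−1)×1509 = 23514 − 22635 = 879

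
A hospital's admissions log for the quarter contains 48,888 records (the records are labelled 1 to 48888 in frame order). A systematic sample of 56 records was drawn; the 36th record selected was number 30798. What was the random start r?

243

k = 48888/56 = 873
r = 30798 − (36−1)×873 = 30798 − 30555 = 243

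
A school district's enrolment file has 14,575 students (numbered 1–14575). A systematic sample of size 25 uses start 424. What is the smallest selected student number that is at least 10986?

k = 14575/25 = 583
Steps past start: ⌈(10986 − 424)/583⌉ = ⌈10562/583⌉ = 19
Selected student: 424 + 19×583 = 11501

11501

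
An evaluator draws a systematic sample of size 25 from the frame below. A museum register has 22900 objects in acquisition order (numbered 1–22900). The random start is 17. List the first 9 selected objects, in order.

k = N/n = 22900/25 = 916
object 1: 17
object 2: 17 + 916 = 933
object 3: 933 + 916 = 1849
object 4: 1849 + 916 = 2765
object 5: 2765 + 916 = 3681
object 6: 3681 + 916 = 4597
object 7: 4597 + 916 = 5513
object 8: 5513 + 916 = 6429
object 9: 6429 + 916 = 7345

17, 933, 1849, 2765, 3681, 4597, 5513, 6429, 7345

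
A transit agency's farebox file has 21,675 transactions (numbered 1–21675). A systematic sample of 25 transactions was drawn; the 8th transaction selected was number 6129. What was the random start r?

60

k = 21675/25 = 867
r = 6129 − (8−1)×867 = 6129 − 6069 = 60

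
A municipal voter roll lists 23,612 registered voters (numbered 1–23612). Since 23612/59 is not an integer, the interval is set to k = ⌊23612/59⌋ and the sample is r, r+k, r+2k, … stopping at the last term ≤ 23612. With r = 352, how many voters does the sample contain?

59

k = ⌊23612/59⌋ = 400
Achieved size = ⌊(23612 − 352)/400⌋ + 1 = ⌊23260/400⌋ + 1 = 58 + 1 = 59
(last selection: 352 + 58×400 = 23552 ≤ 23612; next would be 23952 > 23612)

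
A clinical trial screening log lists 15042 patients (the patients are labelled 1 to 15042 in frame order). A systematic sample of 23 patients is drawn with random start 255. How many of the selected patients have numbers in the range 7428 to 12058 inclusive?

8

k = 15042/23 = 654
First selection ≥ 7428: 255 + ⌈(7428−255)/654⌉·654 = 255 + 11×654 = 7449
Last selection ≤ 12058: 255 + ⌊(12058−255)/654⌋·654 = 255 + 18×654 = 12027
Count = 18 − 11 + 1 = 8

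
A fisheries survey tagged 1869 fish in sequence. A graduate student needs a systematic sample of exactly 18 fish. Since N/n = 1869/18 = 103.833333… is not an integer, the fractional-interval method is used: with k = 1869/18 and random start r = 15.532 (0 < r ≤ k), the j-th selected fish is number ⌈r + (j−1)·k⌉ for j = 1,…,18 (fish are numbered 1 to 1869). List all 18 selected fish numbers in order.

16, 120, 224, 328, 431, 535, 639, 743, 847, 951, 1054, 1158, 1262, 1366, 1470, 1574, 1677, 1781

j=1: r + 0k = 15.532 → ⌈·⌉ = 16
j=2: r + 1k = 119.365333… → ⌈·⌉ = 120
j=3: r + 2k = 223.198666… → ⌈·⌉ = 224
j=4: r + 3k = 327.032 → ⌈·⌉ = 328
j=5: r + 4k = 430.865333… → ⌈·⌉ = 431
j=6: r + 5k = 534.698666… → ⌈·⌉ = 535
j=7: r + 6k = 638.532 → ⌈·⌉ = 639
j=8: r + 7k = 742.365333… → ⌈·⌉ = 743
j=9: r + 8k = 846.198666… → ⌈·⌉ = 847
j=10: r + 9k = 950.032 → ⌈·⌉ = 951
j=11: r + 10k = 1053.865333… → ⌈·⌉ = 1054
j=12: r + 11k = 1157.698666… → ⌈·⌉ = 1158
j=13: r + 12k = 1261.532 → ⌈·⌉ = 1262
j=14: r + 13k = 1365.365333… → ⌈·⌉ = 1366
j=15: r + 14k = 1469.198666… → ⌈·⌉ = 1470
j=16: r + 15k = 1573.032 → ⌈·⌉ = 1574
j=17: r + 16k = 1676.865333… → ⌈·⌉ = 1677
j=18: r + 17k = 1780.698666… → ⌈·⌉ = 1781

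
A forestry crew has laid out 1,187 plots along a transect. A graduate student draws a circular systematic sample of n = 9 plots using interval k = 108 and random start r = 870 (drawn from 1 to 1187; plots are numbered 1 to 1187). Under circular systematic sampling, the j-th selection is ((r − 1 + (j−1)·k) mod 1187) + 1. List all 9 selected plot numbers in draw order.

Selection 1: 870
Selection 2: 870 + 108 = 978
Selection 3: 978 + 108 = 1086
Selection 4: 1086 + 108 = 1194 → 1194 − 1187 = 7
Selection 5: 7 + 108 = 115
Selection 6: 115 + 108 = 223
Selection 7: 223 + 108 = 331
Selection 8: 331 + 108 = 439
Selection 9: 439 + 108 = 547

870, 978, 1086, 7, 115, 223, 331, 439, 547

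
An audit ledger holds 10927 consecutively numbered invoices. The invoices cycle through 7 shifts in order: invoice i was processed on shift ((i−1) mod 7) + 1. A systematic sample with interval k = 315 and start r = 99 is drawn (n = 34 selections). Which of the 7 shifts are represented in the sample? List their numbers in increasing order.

1

Consecutive selections differ by k = 315, so their shift numbers differ by 315 mod 7 = 0.
gcd(315, 7) = 7, so the sample visits 7/7 = 1 distinct residues mod 7.
Start 99 is shift 1; the shifts hit are 1.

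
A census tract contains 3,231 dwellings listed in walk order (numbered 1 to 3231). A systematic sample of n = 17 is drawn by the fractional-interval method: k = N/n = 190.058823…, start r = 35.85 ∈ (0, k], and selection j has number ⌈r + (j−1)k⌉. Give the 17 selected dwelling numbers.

36, 226, 416, 607, 797, 987, 1177, 1367, 1557, 1747, 1937, 2127, 2317, 2507, 2697, 2887, 3077

j=1: r + 0k = 35.85 → ⌈·⌉ = 36
j=2: r + 1k = 225.908823… → ⌈·⌉ = 226
j=3: r + 2k = 415.967647… → ⌈·⌉ = 416
j=4: r + 3k = 606.026470… → ⌈·⌉ = 607
j=5: r + 4k = 796.085294… → ⌈·⌉ = 797
j=6: r + 5k = 986.144117… → ⌈·⌉ = 987
j=7: r + 6k = 1176.202941… → ⌈·⌉ = 1177
j=8: r + 7k = 1366.261764… → ⌈·⌉ = 1367
j=9: r + 8k = 1556.320588… → ⌈·⌉ = 1557
j=10: r + 9k = 1746.379411… → ⌈·⌉ = 1747
j=11: r + 10k = 1936.438235… → ⌈·⌉ = 1937
j=12: r + 11k = 2126.497058… → ⌈·⌉ = 2127
j=13: r + 12k = 2316.555882… → ⌈·⌉ = 2317
j=14: r + 13k = 2506.614705… → ⌈·⌉ = 2507
j=15: r + 14k = 2696.673529… → ⌈·⌉ = 2697
j=16: r + 15k = 2886.732352… → ⌈·⌉ = 2887
j=17: r + 16k = 3076.791176… → ⌈·⌉ = 3077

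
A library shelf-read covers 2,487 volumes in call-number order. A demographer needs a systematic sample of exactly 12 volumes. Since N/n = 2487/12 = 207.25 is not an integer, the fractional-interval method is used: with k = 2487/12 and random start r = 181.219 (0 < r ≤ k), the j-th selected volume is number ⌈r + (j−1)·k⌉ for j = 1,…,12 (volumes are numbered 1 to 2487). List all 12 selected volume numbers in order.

182, 389, 596, 803, 1011, 1218, 1425, 1632, 1840, 2047, 2254, 2461

j=1: r + 0k = 181.219 → ⌈·⌉ = 182
j=2: r + 1k = 388.469 → ⌈·⌉ = 389
j=3: r + 2k = 595.719 → ⌈·⌉ = 596
j=4: r + 3k = 802.969 → ⌈·⌉ = 803
j=5: r + 4k = 1010.219 → ⌈·⌉ = 1011
j=6: r + 5k = 1217.469 → ⌈·⌉ = 1218
j=7: r + 6k = 1424.719 → ⌈·⌉ = 1425
j=8: r + 7k = 1631.969 → ⌈·⌉ = 1632
j=9: r + 8k = 1839.219 → ⌈·⌉ = 1840
j=10: r + 9k = 2046.469 → ⌈·⌉ = 2047
j=11: r + 10k = 2253.719 → ⌈·⌉ = 2254
j=12: r + 11k = 2460.969 → ⌈·⌉ = 2461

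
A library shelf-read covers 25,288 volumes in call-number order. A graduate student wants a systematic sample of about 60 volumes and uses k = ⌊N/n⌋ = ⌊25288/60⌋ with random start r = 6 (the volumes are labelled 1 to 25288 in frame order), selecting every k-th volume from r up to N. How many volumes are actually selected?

61

k = ⌊25288/60⌋ = 421
Achieved size = ⌊(25288 − 6)/421⌋ + 1 = ⌊25282/421⌋ + 1 = 60 + 1 = 61
(last selection: 6 + 60×421 = 25266 ≤ 25288; next would be 25687 > 25288)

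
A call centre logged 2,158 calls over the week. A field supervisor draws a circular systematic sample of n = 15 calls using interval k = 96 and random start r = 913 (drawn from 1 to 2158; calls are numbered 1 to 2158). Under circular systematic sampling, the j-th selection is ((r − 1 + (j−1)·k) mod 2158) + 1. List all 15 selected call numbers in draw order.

913, 1009, 1105, 1201, 1297, 1393, 1489, 1585, 1681, 1777, 1873, 1969, 2065, 3, 99

Selection 1: 913
Selection 2: 913 + 96 = 1009
Selection 3: 1009 + 96 = 1105
Selection 4: 1105 + 96 = 1201
Selection 5: 1201 + 96 = 1297
Selection 6: 1297 + 96 = 1393
Selection 7: 1393 + 96 = 1489
Selection 8: 1489 + 96 = 1585
Selection 9: 1585 + 96 = 1681
Selection 10: 1681 + 96 = 1777
Selection 11: 1777 + 96 = 1873
Selection 12: 1873 + 96 = 1969
Selection 13: 1969 + 96 = 2065
Selection 14: 2065 + 96 = 2161 → 2161 − 2158 = 3
Selection 15: 3 + 96 = 99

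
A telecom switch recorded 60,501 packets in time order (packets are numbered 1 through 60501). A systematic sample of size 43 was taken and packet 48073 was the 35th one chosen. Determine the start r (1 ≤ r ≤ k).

k = 60501/43 = 1407
r = 48073 − (35−1)×1407 = 48073 − 47838 = 235

235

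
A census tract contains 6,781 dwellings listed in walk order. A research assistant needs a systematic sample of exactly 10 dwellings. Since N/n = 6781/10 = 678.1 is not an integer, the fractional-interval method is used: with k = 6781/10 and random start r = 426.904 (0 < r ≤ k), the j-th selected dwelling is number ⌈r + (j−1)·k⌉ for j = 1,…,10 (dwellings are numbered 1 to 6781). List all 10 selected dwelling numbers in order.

j=1: r + 0k = 426.904 → ⌈·⌉ = 427
j=2: r + 1k = 1105.004 → ⌈·⌉ = 1106
j=3: r + 2k = 1783.104 → ⌈·⌉ = 1784
j=4: r + 3k = 2461.204 → ⌈·⌉ = 2462
j=5: r + 4k = 3139.304 → ⌈·⌉ = 3140
j=6: r + 5k = 3817.404 → ⌈·⌉ = 3818
j=7: r + 6k = 4495.504 → ⌈·⌉ = 4496
j=8: r + 7k = 5173.604 → ⌈·⌉ = 5174
j=9: r + 8k = 5851.704 → ⌈·⌉ = 5852
j=10: r + 9k = 6529.804 → ⌈·⌉ = 6530

427, 1106, 1784, 2462, 3140, 3818, 4496, 5174, 5852, 6530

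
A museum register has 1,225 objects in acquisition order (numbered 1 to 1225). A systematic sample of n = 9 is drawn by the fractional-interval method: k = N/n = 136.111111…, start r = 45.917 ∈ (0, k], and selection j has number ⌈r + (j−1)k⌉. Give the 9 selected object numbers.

46, 183, 319, 455, 591, 727, 863, 999, 1135

j=1: r + 0k = 45.917 → ⌈·⌉ = 46
j=2: r + 1k = 182.028111… → ⌈·⌉ = 183
j=3: r + 2k = 318.139222… → ⌈·⌉ = 319
j=4: r + 3k = 454.250333… → ⌈·⌉ = 455
j=5: r + 4k = 590.361444… → ⌈·⌉ = 591
j=6: r + 5k = 726.472555… → ⌈·⌉ = 727
j=7: r + 6k = 862.583666… → ⌈·⌉ = 863
j=8: r + 7k = 998.694777… → ⌈·⌉ = 999
j=9: r + 8k = 1134.805888… → ⌈·⌉ = 1135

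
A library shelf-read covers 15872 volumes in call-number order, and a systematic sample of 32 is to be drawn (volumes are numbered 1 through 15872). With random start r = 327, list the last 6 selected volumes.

k = N/n = 15872/32 = 496
27th selection = 327 + 26×496 = 13223
28th: 13223 + 496 = 13719
29th: 13719 + 496 = 14215
30th: 14215 + 496 = 14711
31st: 14711 + 496 = 15207
32nd: 15207 + 496 = 15703

13223, 13719, 14215, 14711, 15207, 15703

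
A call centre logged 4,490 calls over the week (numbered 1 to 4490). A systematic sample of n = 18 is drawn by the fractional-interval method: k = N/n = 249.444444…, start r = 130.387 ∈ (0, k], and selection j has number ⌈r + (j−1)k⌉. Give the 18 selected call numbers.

131, 380, 630, 879, 1129, 1378, 1628, 1877, 2126, 2376, 2625, 2875, 3124, 3374, 3623, 3873, 4122, 4371

j=1: r + 0k = 130.387 → ⌈·⌉ = 131
j=2: r + 1k = 379.831444… → ⌈·⌉ = 380
j=3: r + 2k = 629.275888… → ⌈·⌉ = 630
j=4: r + 3k = 878.720333… → ⌈·⌉ = 879
j=5: r + 4k = 1128.164777… → ⌈·⌉ = 1129
j=6: r + 5k = 1377.609222… → ⌈·⌉ = 1378
j=7: r + 6k = 1627.053666… → ⌈·⌉ = 1628
j=8: r + 7k = 1876.498111… → ⌈·⌉ = 1877
j=9: r + 8k = 2125.942555… → ⌈·⌉ = 2126
j=10: r + 9k = 2375.387 → ⌈·⌉ = 2376
j=11: r + 10k = 2624.831444… → ⌈·⌉ = 2625
j=12: r + 11k = 2874.275888… → ⌈·⌉ = 2875
j=13: r + 12k = 3123.720333… → ⌈·⌉ = 3124
j=14: r + 13k = 3373.164777… → ⌈·⌉ = 3374
j=15: r + 14k = 3622.609222… → ⌈·⌉ = 3623
j=16: r + 15k = 3872.053666… → ⌈·⌉ = 3873
j=17: r + 16k = 4121.498111… → ⌈·⌉ = 4122
j=18: r + 17k = 4370.942555… → ⌈·⌉ = 4371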